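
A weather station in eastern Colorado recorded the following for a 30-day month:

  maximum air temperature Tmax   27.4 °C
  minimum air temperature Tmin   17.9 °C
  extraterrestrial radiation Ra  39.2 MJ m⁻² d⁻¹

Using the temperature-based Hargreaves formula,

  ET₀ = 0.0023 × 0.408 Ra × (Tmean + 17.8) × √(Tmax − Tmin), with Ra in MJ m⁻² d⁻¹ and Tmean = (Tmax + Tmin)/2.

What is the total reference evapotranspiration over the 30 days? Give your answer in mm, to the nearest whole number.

138 mm

Tmean = (27.4 + 17.9)/2 = 22.65 °C
0.408 Ra = 0.408 × 39.2 = 15.9936 mm/d equivalent
ET₀ = 0.0023 × 15.9936 × (22.65 + 17.8) × √9.5 = 0.0023 × 15.9936 × 40.45 × 3.0822 = 4.5862 mm/d
Over 30 days: 4.5862 × 30 = 137.586 mm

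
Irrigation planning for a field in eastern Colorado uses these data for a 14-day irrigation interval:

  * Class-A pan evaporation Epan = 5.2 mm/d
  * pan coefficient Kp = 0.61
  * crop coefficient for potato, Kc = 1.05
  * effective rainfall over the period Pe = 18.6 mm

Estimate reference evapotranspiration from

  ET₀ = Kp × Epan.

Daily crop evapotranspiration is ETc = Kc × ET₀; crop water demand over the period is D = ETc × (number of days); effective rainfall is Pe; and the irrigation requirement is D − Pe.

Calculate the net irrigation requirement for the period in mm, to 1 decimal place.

28.0 mm

ET₀ = 0.61 × 5.2 = 3.1720 mm/d
ETc = Kc × ET₀ = 1.05 × 3.1720 = 3.3306 mm/d
Crop demand D = ETc × 14 d = 3.3306 × 14 = 46.628 mm
D − Pe = 46.628 − 18.6 = 28.028 mm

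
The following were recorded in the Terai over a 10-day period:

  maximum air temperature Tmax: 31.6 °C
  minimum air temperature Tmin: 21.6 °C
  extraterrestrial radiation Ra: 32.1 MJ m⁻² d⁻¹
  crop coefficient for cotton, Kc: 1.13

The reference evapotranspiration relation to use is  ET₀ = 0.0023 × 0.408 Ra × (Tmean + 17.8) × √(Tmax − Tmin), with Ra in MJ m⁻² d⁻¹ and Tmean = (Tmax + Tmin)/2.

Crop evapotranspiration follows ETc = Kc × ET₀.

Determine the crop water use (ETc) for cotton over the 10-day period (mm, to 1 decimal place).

47.8 mm

Tmean = (31.6 + 21.6)/2 = 26.60 °C
0.408 Ra = 0.408 × 32.1 = 13.0968 mm/d equivalent
ET₀ = 0.0023 × 13.0968 × (26.60 + 17.8) × √10.0 = 0.0023 × 13.0968 × 44.40 × 3.1623 = 4.2294 mm/d
ETc = Kc × ET₀ = 1.13 × 4.2294 = 4.7792 mm/d
Over 10 days: 4.7792 × 10 = 47.792 mm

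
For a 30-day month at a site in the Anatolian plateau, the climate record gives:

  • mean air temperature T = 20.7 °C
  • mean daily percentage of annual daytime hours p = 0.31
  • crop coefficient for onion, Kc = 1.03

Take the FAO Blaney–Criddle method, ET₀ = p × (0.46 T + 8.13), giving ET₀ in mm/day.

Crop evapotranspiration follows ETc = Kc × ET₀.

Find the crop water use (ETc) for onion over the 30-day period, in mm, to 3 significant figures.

ET₀ = 0.31 × (0.46 × 20.7 + 8.13) = 0.31 × 17.652 = 5.4721 mm/d
ETc = Kc × ET₀ = 1.03 × 5.4721 = 5.6363 mm/d
Over 30 days: 5.6363 × 30 = 169.089 mm

169 mm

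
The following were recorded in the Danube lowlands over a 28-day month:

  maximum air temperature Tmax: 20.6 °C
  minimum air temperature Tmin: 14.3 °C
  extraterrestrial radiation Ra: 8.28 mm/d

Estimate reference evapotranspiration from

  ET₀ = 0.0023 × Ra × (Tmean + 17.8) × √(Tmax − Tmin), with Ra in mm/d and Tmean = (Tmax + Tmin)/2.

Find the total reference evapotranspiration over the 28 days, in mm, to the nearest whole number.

47 mm

Tmean = (20.6 + 14.3)/2 = 17.45 °C
ET₀ = 0.0023 × 8.28 × (17.45 + 17.8) × √6.3 = 0.0023 × 8.28 × 35.25 × 2.5100 = 1.6850 mm/d
Over 28 days: 1.6850 × 28 = 47.180 mm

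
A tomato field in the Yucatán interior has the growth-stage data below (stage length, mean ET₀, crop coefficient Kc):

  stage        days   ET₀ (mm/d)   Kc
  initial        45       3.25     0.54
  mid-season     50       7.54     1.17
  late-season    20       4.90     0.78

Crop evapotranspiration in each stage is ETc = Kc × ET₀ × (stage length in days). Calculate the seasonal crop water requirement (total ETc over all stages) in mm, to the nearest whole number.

initial: 0.54 × 3.25 × 45 = 78.98 mm
mid-season: 1.17 × 7.54 × 50 = 441.09 mm
late-season: 0.78 × 4.90 × 20 = 76.44 mm
Seasonal total = 596.51 mm

597 mm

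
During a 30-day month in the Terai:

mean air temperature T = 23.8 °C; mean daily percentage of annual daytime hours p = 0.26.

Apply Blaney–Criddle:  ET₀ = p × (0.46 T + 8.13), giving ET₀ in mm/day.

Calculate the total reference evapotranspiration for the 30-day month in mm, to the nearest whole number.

ET₀ = 0.26 × (0.46 × 23.8 + 8.13) = 0.26 × 19.078 = 4.9603 mm/d
Monthly total = 4.9603 × 30 = 148.809 mm

149 mm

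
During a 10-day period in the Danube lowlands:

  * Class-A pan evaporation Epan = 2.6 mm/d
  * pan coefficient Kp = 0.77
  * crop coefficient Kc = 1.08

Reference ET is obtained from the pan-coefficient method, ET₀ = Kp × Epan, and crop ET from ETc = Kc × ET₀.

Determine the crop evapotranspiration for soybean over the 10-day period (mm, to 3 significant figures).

21.6 mm

ET₀ = 0.77 × 2.6 = 2.0020 mm/d
ETc = Kc × ET₀ = 1.08 × 2.0020 = 2.1622 mm/d
Over 10 days: 2.1622 × 10 = 21.622 mm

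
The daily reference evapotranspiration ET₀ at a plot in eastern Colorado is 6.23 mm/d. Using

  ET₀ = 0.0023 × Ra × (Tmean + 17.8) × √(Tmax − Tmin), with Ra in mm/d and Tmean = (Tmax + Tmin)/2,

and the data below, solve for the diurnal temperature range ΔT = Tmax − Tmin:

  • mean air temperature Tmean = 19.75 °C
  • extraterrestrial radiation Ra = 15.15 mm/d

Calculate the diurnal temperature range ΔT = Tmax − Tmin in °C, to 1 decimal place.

√ΔT = ET₀ / [0.0023 × Ra × (Tmean+17.8)] = 6.23 / (0.0023 × 15.15 × 37.55) = 4.7614
ΔT = 4.7614² = 22.671 °C

22.7 °C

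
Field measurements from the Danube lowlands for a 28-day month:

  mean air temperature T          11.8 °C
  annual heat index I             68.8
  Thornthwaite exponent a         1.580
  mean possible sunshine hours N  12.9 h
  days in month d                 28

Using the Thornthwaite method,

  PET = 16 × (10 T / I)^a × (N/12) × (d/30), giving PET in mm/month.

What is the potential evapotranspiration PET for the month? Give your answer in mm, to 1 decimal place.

37.6 mm

10T/I = 10 × 11.8 / 68.8 = 1.7151
(10T/I)^a = 1.7151^1.580 = 2.3452
Uncorrected PET = 16 × 2.3452 = 37.523 mm
Correction = (N/12)(d/30) = (12.9/12)(28/30) = 1.0033
PET = 37.523 × 1.0033 = 37.647 mm/month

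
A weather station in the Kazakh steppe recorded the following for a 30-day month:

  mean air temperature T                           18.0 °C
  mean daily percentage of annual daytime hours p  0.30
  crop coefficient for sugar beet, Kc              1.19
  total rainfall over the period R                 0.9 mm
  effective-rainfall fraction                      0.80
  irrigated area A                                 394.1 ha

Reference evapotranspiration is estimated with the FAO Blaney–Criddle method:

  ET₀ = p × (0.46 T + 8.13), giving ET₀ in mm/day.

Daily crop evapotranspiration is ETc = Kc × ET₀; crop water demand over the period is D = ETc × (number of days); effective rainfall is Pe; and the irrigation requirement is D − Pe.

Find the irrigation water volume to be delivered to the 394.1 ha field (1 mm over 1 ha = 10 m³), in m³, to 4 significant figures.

ET₀ = 0.30 × (0.46 × 18.0 + 8.13) = 0.30 × 16.410 = 4.9230 mm/d
ETc = Kc × ET₀ = 1.19 × 4.9230 = 5.8584 mm/d
Crop demand D = ETc × 30 d = 5.8584 × 30 = 175.752 mm
Pe = 0.80 × 0.9 = 0.720 mm
D − Pe = 175.752 − 0.720 = 175.032 mm
Volume = 175.032 mm × 394.1 ha × 10 = 689801.1 m³

689800 m³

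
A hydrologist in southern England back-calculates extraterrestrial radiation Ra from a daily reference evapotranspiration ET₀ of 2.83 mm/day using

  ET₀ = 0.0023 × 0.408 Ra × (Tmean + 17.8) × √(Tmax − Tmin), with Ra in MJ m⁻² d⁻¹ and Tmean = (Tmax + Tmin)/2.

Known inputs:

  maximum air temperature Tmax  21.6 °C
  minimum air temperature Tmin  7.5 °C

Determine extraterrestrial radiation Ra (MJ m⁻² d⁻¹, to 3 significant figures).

24.8 MJ m⁻² d⁻¹

Tmean = (21.6+7.5)/2 = 14.55 °C; ΔT = 14.1
Ra = ET₀ / [0.0023 × 0.408 × (Tmean+17.8) × √ΔT]
   = 2.83 / (0.0023 × 0.408 × 32.35 × 3.7550) = 24.826 MJ m⁻² d⁻¹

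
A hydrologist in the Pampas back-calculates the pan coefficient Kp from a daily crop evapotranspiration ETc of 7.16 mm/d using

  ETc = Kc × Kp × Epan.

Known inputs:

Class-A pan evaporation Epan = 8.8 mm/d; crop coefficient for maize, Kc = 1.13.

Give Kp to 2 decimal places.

ETc = Kc × Kp × Epan  ⇒  Kp = ETc / (Kc × Epan)
Kp = 7.16 / (1.13 × 8.8) = 7.16 / 9.944 = 0.7200

0.72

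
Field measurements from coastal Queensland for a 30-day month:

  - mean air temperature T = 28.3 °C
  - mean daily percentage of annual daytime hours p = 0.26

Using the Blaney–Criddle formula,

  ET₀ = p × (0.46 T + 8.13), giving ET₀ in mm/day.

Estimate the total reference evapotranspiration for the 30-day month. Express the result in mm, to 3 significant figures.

165 mm

ET₀ = 0.26 × (0.46 × 28.3 + 8.13) = 0.26 × 21.148 = 5.4985 mm/d
Monthly total = 5.4985 × 30 = 164.955 mm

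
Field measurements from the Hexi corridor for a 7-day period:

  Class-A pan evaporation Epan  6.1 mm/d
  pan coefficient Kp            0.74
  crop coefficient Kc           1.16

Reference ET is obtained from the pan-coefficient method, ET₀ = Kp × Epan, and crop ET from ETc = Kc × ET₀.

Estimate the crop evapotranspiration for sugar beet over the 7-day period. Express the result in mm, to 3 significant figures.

ET₀ = 0.74 × 6.1 = 4.5140 mm/d
ETc = Kc × ET₀ = 1.16 × 4.5140 = 5.2362 mm/d
Over 7 days: 5.2362 × 7 = 36.653 mm

36.7 mm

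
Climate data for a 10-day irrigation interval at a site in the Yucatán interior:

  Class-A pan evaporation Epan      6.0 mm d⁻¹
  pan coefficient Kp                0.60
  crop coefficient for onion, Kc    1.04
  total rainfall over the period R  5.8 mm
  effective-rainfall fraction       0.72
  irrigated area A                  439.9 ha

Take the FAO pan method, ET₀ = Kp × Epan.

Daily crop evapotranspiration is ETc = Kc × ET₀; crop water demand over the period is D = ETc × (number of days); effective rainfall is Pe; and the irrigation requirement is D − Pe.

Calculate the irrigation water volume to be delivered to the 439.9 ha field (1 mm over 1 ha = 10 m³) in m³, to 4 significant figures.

146300 m³

ET₀ = 0.60 × 6.0 = 3.6000 mm/d
ETc = Kc × ET₀ = 1.04 × 3.6000 = 3.7440 mm/d
Crop demand D = ETc × 10 d = 3.7440 × 10 = 37.440 mm
Pe = 0.72 × 5.8 = 4.176 mm
D − Pe = 37.440 − 4.176 = 33.264 mm
Volume = 33.264 mm × 439.9 ha × 10 = 146328.3 m³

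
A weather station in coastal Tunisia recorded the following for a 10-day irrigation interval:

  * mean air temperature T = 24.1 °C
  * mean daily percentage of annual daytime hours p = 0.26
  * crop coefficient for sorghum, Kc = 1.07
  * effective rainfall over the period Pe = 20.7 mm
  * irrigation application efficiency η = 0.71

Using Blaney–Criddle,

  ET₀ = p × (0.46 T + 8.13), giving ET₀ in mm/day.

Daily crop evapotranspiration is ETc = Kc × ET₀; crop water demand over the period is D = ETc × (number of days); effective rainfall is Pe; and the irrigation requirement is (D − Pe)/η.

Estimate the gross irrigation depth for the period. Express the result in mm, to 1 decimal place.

ET₀ = 0.26 × (0.46 × 24.1 + 8.13) = 0.26 × 19.216 = 4.9962 mm/d
ETc = Kc × ET₀ = 1.07 × 4.9962 = 5.3459 mm/d
Crop demand D = ETc × 10 d = 5.3459 × 10 = 53.459 mm
D − Pe = 53.459 − 20.7 = 32.759 mm
Gross irrigation = 32.759 / 0.71 = 46.139 mm

46.1 mm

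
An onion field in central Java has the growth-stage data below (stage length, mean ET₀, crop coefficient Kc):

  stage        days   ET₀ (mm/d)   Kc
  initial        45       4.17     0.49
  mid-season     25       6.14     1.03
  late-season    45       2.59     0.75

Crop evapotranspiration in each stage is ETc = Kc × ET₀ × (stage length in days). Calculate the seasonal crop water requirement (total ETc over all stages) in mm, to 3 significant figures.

initial: 0.49 × 4.17 × 45 = 91.95 mm
mid-season: 1.03 × 6.14 × 25 = 158.11 mm
late-season: 0.75 × 2.59 × 45 = 87.41 mm
Seasonal total = 337.47 mm

337 mm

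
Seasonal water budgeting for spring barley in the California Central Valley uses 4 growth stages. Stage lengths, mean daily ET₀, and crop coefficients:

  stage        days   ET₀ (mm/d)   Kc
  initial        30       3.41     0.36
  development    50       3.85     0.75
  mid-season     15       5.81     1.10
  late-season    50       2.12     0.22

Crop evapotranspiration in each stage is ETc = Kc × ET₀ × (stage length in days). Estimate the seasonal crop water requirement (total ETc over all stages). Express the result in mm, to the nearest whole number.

300 mm

initial: 0.36 × 3.41 × 30 = 36.83 mm
development: 0.75 × 3.85 × 50 = 144.38 mm
mid-season: 1.10 × 5.81 × 15 = 95.87 mm
late-season: 0.22 × 2.12 × 50 = 23.32 mm
Seasonal total = 300.40 mm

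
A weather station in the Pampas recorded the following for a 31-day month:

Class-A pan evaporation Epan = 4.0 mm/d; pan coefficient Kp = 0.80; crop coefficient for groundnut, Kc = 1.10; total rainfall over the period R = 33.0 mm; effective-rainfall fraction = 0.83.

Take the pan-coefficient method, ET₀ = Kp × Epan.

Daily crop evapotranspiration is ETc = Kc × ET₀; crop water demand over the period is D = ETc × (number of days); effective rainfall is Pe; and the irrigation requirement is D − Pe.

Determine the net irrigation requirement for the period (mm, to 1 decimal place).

81.7 mm

ET₀ = 0.80 × 4.0 = 3.2000 mm/d
ETc = Kc × ET₀ = 1.10 × 3.2000 = 3.5200 mm/d
Crop demand D = ETc × 31 d = 3.5200 × 31 = 109.120 mm
Pe = 0.83 × 33.0 = 27.390 mm
D − Pe = 109.120 − 27.390 = 81.730 mm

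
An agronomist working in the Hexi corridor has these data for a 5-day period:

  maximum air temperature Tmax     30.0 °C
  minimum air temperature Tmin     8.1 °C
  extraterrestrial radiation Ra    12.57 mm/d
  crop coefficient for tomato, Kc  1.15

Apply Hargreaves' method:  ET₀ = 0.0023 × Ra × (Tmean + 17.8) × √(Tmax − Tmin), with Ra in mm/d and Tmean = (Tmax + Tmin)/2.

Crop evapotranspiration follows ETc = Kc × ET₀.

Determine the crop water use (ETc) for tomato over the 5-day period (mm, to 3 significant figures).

Tmean = (30.0 + 8.1)/2 = 19.05 °C
ET₀ = 0.0023 × 12.57 × (19.05 + 17.8) × √21.9 = 0.0023 × 12.57 × 36.85 × 4.6797 = 4.9856 mm/d
ETc = Kc × ET₀ = 1.15 × 4.9856 = 5.7334 mm/d
Over 5 days: 5.7334 × 5 = 28.667 mm

28.7 mm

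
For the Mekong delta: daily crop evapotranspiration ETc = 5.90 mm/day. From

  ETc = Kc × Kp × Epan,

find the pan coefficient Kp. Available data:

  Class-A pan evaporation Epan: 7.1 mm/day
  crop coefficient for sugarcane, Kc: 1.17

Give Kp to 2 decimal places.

ETc = Kc × Kp × Epan  ⇒  Kp = ETc / (Kc × Epan)
Kp = 5.90 / (1.17 × 7.1) = 5.90 / 8.307 = 0.7102

0.71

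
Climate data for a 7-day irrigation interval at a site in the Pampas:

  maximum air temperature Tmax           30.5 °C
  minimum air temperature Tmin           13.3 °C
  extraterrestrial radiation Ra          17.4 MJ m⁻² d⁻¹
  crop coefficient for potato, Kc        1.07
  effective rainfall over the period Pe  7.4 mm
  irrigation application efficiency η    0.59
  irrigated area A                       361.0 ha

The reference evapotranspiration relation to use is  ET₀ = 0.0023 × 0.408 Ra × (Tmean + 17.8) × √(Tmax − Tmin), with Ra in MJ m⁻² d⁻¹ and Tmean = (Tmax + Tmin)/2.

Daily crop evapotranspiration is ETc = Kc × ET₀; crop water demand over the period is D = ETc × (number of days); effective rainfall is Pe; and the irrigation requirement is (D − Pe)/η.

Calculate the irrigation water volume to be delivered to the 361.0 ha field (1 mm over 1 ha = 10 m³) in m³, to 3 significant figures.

Tmean = (30.5 + 13.3)/2 = 21.90 °C
0.408 Ra = 0.408 × 17.4 = 7.0992 mm/d equivalent
ET₀ = 0.0023 × 7.0992 × (21.90 + 17.8) × √17.2 = 0.0023 × 7.0992 × 39.70 × 4.1473 = 2.6884 mm/d
ETc = Kc × ET₀ = 1.07 × 2.6884 = 2.8766 mm/d
Crop demand D = ETc × 7 d = 2.8766 × 7 = 20.136 mm
D − Pe = 20.136 − 7.4 = 12.736 mm
Gross irrigation = 12.736 / 0.59 = 21.586 mm
Volume = 21.586 mm × 361.0 ha × 10 = 77925.5 m³

77900 m³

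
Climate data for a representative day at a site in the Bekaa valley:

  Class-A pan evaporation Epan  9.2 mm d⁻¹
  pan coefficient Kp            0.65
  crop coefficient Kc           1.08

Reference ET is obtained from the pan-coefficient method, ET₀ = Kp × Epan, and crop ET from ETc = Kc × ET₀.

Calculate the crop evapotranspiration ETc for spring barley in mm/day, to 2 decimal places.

6.46 mm/day

ET₀ = 0.65 × 9.2 = 5.9800 mm/d
ETc = Kc × ET₀ = 1.08 × 5.9800 = 6.4584 mm/d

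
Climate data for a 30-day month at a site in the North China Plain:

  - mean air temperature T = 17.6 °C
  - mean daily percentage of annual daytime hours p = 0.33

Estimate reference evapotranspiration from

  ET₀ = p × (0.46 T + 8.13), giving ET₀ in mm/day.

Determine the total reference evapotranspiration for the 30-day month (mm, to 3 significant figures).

161 mm

ET₀ = 0.33 × (0.46 × 17.6 + 8.13) = 0.33 × 16.226 = 5.3546 mm/d
Monthly total = 5.3546 × 30 = 160.638 mm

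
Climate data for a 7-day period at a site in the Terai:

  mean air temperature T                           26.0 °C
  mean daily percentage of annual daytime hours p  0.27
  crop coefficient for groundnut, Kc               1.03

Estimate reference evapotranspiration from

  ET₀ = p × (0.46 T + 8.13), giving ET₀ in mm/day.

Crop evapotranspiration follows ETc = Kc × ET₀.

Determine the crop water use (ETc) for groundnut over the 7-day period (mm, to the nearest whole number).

ET₀ = 0.27 × (0.46 × 26.0 + 8.13) = 0.27 × 20.090 = 5.4243 mm/d
ETc = Kc × ET₀ = 1.03 × 5.4243 = 5.5870 mm/d
Over 7 days: 5.5870 × 7 = 39.109 mm

39 mm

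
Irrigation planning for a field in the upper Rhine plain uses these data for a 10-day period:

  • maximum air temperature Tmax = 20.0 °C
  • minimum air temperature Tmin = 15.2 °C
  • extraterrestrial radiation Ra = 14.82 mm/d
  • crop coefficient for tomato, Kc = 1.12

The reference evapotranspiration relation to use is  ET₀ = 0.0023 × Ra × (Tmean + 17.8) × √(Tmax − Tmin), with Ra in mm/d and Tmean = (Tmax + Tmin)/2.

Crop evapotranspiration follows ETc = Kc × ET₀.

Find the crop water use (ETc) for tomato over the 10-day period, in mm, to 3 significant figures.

29.6 mm

Tmean = (20.0 + 15.2)/2 = 17.60 °C
ET₀ = 0.0023 × 14.82 × (17.60 + 17.8) × √4.8 = 0.0023 × 14.82 × 35.40 × 2.1909 = 2.6436 mm/d
ETc = Kc × ET₀ = 1.12 × 2.6436 = 2.9608 mm/d
Over 10 days: 2.9608 × 10 = 29.608 mm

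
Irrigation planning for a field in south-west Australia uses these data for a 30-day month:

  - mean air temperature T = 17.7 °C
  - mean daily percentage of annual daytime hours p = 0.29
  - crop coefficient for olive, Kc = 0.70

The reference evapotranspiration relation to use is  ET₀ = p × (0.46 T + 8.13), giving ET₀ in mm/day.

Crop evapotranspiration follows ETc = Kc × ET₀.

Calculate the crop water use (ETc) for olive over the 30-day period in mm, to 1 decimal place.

ET₀ = 0.29 × (0.46 × 17.7 + 8.13) = 0.29 × 16.272 = 4.7189 mm/d
ETc = Kc × ET₀ = 0.70 × 4.7189 = 3.3032 mm/d
Over 30 days: 3.3032 × 30 = 99.096 mm

99.1 mm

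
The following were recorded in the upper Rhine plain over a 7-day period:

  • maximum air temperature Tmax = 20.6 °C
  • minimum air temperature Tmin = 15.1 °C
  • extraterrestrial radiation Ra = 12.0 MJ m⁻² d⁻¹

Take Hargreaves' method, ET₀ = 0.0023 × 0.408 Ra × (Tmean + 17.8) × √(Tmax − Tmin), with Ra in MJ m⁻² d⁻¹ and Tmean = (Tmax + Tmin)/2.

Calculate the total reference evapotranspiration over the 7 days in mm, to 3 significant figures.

6.59 mm

Tmean = (20.6 + 15.1)/2 = 17.85 °C
0.408 Ra = 0.408 × 12.0 = 4.8960 mm/d equivalent
ET₀ = 0.0023 × 4.8960 × (17.85 + 17.8) × √5.5 = 0.0023 × 4.8960 × 35.65 × 2.3452 = 0.9415 mm/d
Over 7 days: 0.9415 × 7 = 6.591 mm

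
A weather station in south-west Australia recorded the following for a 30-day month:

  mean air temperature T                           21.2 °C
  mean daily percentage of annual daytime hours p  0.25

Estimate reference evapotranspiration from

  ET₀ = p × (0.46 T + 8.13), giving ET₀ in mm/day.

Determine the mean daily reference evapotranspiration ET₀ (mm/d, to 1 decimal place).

ET₀ = 0.25 × (0.46 × 21.2 + 8.13) = 0.25 × 17.882 = 4.4705 mm/d

4.5 mm/d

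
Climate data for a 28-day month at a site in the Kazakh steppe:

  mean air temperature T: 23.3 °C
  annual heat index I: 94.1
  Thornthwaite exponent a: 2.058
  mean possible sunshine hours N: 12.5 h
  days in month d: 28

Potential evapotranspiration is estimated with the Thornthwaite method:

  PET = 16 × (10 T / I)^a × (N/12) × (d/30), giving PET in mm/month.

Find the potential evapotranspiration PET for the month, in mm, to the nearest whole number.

101 mm

10T/I = 10 × 23.3 / 94.1 = 2.4761
(10T/I)^a = 2.4761^2.058 = 6.4621
Uncorrected PET = 16 × 6.4621 = 103.394 mm
Correction = (N/12)(d/30) = (12.5/12)(28/30) = 0.9722
PET = 103.394 × 0.9722 = 100.520 mm/month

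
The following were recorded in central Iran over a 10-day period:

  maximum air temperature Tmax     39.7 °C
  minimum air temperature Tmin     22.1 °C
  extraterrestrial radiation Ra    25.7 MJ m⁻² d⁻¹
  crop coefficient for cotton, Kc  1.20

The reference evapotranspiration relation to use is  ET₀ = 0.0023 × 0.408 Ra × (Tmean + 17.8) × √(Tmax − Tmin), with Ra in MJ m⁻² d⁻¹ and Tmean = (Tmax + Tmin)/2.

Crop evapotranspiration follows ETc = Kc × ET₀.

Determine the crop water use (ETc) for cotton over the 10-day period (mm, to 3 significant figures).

Tmean = (39.7 + 22.1)/2 = 30.90 °C
0.408 Ra = 0.408 × 25.7 = 10.4856 mm/d equivalent
ET₀ = 0.0023 × 10.4856 × (30.90 + 17.8) × √17.6 = 0.0023 × 10.4856 × 48.70 × 4.1952 = 4.9272 mm/d
ETc = Kc × ET₀ = 1.20 × 4.9272 = 5.9126 mm/d
Over 10 days: 5.9126 × 10 = 59.126 mm

59.1 mm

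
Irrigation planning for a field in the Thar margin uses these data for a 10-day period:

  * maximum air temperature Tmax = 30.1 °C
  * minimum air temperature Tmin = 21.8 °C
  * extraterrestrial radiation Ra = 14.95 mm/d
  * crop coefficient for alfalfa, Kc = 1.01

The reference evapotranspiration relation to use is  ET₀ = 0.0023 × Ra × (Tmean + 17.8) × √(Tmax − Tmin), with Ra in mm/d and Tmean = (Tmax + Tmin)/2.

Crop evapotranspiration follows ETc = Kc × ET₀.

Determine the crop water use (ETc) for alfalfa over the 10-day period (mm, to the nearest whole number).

Tmean = (30.1 + 21.8)/2 = 25.95 °C
ET₀ = 0.0023 × 14.95 × (25.95 + 17.8) × √8.3 = 0.0023 × 14.95 × 43.75 × 2.8810 = 4.3340 mm/d
ETc = Kc × ET₀ = 1.01 × 4.3340 = 4.3773 mm/d
Over 10 days: 4.3773 × 10 = 43.773 mm

44 mm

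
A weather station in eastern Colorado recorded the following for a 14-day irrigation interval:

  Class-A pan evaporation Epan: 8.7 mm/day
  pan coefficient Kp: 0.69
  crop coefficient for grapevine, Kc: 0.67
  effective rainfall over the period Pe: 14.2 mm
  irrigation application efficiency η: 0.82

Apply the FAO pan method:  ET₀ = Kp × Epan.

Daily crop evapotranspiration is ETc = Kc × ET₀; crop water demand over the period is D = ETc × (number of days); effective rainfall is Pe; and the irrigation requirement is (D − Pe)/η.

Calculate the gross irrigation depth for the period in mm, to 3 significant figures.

51.4 mm

ET₀ = 0.69 × 8.7 = 6.0030 mm/d
ETc = Kc × ET₀ = 0.67 × 6.0030 = 4.0220 mm/d
Crop demand D = ETc × 14 d = 4.0220 × 14 = 56.308 mm
D − Pe = 56.308 − 14.2 = 42.108 mm
Gross irrigation = 42.108 / 0.82 = 51.351 mm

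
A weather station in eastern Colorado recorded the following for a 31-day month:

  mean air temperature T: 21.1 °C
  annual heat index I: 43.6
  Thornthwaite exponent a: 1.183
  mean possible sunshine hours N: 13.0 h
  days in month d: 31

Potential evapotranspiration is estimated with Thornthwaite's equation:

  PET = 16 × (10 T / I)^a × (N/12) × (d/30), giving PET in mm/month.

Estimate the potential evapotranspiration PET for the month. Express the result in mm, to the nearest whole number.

10T/I = 10 × 21.1 / 43.6 = 4.8394
(10T/I)^a = 4.8394^1.183 = 6.4582
Uncorrected PET = 16 × 6.4582 = 103.331 mm
Correction = (N/12)(d/30) = (13.0/12)(31/30) = 1.1194
PET = 103.331 × 1.1194 = 115.669 mm/month

116 mm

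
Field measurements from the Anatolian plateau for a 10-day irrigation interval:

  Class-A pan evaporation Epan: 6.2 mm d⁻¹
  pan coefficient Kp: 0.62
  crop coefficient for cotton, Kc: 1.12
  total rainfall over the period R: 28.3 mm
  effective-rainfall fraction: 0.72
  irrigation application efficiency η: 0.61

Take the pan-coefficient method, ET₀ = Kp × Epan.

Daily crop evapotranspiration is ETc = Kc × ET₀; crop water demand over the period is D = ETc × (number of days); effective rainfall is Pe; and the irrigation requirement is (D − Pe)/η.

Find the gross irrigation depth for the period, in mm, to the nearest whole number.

ET₀ = 0.62 × 6.2 = 3.8440 mm/d
ETc = Kc × ET₀ = 1.12 × 3.8440 = 4.3053 mm/d
Crop demand D = ETc × 10 d = 4.3053 × 10 = 43.053 mm
Pe = 0.72 × 28.3 = 20.376 mm
D − Pe = 43.053 − 20.376 = 22.677 mm
Gross irrigation = 22.677 / 0.61 = 37.175 mm

37 mm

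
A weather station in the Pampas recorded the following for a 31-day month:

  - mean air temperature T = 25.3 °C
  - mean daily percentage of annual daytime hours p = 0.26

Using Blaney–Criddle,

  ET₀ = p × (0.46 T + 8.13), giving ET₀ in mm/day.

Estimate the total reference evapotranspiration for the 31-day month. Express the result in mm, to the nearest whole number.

159 mm

ET₀ = 0.26 × (0.46 × 25.3 + 8.13) = 0.26 × 19.768 = 5.1397 mm/d
Monthly total = 5.1397 × 31 = 159.331 mm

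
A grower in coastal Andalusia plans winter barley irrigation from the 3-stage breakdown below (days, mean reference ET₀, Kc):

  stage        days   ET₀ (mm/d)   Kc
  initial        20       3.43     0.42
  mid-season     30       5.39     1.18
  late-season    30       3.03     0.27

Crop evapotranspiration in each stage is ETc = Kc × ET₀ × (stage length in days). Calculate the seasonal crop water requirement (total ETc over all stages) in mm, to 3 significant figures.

244 mm

initial: 0.42 × 3.43 × 20 = 28.81 mm
mid-season: 1.18 × 5.39 × 30 = 190.81 mm
late-season: 0.27 × 3.03 × 30 = 24.54 mm
Seasonal total = 244.16 mm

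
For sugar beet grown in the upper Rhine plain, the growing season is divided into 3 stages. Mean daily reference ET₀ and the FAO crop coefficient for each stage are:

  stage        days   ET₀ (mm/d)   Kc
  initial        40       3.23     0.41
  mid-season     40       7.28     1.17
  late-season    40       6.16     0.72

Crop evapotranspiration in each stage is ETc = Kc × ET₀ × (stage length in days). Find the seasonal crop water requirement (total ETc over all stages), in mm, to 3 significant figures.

initial: 0.41 × 3.23 × 40 = 52.97 mm
mid-season: 1.17 × 7.28 × 40 = 340.70 mm
late-season: 0.72 × 6.16 × 40 = 177.41 mm
Seasonal total = 571.08 mm

571 mm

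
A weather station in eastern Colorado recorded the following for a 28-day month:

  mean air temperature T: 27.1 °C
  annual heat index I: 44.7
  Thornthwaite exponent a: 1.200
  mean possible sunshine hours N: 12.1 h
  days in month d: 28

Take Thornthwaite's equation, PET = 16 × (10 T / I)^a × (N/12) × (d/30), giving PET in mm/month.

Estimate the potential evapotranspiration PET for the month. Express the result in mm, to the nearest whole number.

10T/I = 10 × 27.1 / 44.7 = 6.0626
(10T/I)^a = 6.0626^1.200 = 8.6934
Uncorrected PET = 16 × 8.6934 = 139.094 mm
Correction = (N/12)(d/30) = (12.1/12)(28/30) = 0.9411
PET = 139.094 × 0.9411 = 130.901 mm/month

131 mm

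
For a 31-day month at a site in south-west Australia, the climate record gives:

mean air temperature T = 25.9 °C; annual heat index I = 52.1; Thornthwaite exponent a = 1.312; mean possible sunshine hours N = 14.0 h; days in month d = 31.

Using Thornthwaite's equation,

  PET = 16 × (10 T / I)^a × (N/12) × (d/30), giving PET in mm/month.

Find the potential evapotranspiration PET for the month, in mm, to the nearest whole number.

158 mm

10T/I = 10 × 25.9 / 52.1 = 4.9712
(10T/I)^a = 4.9712^1.312 = 8.1989
Uncorrected PET = 16 × 8.1989 = 131.182 mm
Correction = (N/12)(d/30) = (14.0/12)(31/30) = 1.2056
PET = 131.182 × 1.2056 = 158.153 mm/month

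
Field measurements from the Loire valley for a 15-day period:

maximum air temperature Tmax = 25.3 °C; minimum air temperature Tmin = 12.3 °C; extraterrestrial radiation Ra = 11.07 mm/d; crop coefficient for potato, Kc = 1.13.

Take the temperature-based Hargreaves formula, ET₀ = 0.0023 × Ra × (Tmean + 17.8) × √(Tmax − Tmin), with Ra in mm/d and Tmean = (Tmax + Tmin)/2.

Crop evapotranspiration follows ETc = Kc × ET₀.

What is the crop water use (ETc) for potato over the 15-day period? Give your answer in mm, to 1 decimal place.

57.0 mm

Tmean = (25.3 + 12.3)/2 = 18.80 °C
ET₀ = 0.0023 × 11.07 × (18.80 + 17.8) × √13.0 = 0.0023 × 11.07 × 36.60 × 3.6056 = 3.3600 mm/d
ETc = Kc × ET₀ = 1.13 × 3.3600 = 3.7968 mm/d
Over 15 days: 3.7968 × 15 = 56.952 mm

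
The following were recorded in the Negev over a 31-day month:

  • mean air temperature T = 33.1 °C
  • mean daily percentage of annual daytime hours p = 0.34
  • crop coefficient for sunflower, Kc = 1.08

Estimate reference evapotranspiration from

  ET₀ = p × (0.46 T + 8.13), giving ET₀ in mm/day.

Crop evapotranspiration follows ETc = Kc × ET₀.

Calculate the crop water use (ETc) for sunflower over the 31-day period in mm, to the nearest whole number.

266 mm

ET₀ = 0.34 × (0.46 × 33.1 + 8.13) = 0.34 × 23.356 = 7.9410 mm/d
ETc = Kc × ET₀ = 1.08 × 7.9410 = 8.5763 mm/d
Over 31 days: 8.5763 × 31 = 265.865 mm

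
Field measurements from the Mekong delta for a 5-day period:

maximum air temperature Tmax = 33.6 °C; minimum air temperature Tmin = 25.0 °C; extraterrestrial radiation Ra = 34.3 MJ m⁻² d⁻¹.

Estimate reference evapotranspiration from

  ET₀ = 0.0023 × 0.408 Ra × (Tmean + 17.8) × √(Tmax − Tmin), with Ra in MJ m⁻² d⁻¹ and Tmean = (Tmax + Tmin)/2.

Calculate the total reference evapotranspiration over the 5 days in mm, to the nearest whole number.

Tmean = (33.6 + 25.0)/2 = 29.30 °C
0.408 Ra = 0.408 × 34.3 = 13.9944 mm/d equivalent
ET₀ = 0.0023 × 13.9944 × (29.30 + 17.8) × √8.6 = 0.0023 × 13.9944 × 47.10 × 2.9326 = 4.4459 mm/d
Over 5 days: 4.4459 × 5 = 22.230 mm

22 mm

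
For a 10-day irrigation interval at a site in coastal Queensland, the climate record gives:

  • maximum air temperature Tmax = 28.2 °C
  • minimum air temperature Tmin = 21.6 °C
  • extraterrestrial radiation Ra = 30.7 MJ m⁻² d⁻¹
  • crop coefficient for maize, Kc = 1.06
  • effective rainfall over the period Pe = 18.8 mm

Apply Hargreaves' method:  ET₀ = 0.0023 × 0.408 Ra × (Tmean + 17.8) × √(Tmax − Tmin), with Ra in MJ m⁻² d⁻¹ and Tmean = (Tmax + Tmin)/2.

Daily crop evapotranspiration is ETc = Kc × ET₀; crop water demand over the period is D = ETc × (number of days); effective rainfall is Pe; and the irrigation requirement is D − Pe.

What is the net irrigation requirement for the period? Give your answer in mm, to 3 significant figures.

14.7 mm

Tmean = (28.2 + 21.6)/2 = 24.90 °C
0.408 Ra = 0.408 × 30.7 = 12.5256 mm/d equivalent
ET₀ = 0.0023 × 12.5256 × (24.90 + 17.8) × √6.6 = 0.0023 × 12.5256 × 42.70 × 2.5690 = 3.1602 mm/d
ETc = Kc × ET₀ = 1.06 × 3.1602 = 3.3498 mm/d
Crop demand D = ETc × 10 d = 3.3498 × 10 = 33.498 mm
D − Pe = 33.498 − 18.8 = 14.698 mm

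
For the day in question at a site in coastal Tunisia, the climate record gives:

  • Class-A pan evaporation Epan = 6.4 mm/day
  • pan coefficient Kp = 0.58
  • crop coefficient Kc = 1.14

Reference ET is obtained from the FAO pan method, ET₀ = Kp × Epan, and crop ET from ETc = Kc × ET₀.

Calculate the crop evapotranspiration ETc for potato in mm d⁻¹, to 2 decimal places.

4.23 mm d⁻¹

ET₀ = 0.58 × 6.4 = 3.7120 mm/d
ETc = Kc × ET₀ = 1.14 × 3.7120 = 4.2317 mm/d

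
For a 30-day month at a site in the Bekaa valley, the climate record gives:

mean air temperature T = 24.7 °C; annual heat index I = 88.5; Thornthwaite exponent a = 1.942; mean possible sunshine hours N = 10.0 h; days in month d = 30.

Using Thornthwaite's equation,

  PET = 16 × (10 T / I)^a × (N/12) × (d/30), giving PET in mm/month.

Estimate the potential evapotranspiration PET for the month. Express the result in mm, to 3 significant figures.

97.9 mm

10T/I = 10 × 24.7 / 88.5 = 2.7910
(10T/I)^a = 2.7910^1.942 = 7.3395
Uncorrected PET = 16 × 7.3395 = 117.432 mm
Correction = (N/12)(d/30) = (10.0/12)(30/30) = 0.8333
PET = 117.432 × 0.8333 = 97.856 mm/month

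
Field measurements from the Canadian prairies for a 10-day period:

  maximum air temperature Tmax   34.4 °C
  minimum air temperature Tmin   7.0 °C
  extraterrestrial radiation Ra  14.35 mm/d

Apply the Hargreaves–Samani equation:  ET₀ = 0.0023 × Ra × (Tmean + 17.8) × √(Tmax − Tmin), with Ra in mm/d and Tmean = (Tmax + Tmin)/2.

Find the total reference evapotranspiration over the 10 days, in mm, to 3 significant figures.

66.5 mm

Tmean = (34.4 + 7.0)/2 = 20.70 °C
ET₀ = 0.0023 × 14.35 × (20.70 + 17.8) × √27.4 = 0.0023 × 14.35 × 38.50 × 5.2345 = 6.6514 mm/d
Over 10 days: 6.6514 × 10 = 66.514 mm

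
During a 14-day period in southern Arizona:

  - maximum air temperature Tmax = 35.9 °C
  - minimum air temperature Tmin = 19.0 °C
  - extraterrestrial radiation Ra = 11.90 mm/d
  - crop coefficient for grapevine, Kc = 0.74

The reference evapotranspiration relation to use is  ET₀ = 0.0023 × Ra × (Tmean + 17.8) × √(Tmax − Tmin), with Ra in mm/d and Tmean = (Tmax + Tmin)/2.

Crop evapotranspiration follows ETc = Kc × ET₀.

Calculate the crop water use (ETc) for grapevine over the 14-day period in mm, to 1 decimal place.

Tmean = (35.9 + 19.0)/2 = 27.45 °C
ET₀ = 0.0023 × 11.90 × (27.45 + 17.8) × √16.9 = 0.0023 × 11.90 × 45.25 × 4.1110 = 5.0914 mm/d
ETc = Kc × ET₀ = 0.74 × 5.0914 = 3.7676 mm/d
Over 14 days: 3.7676 × 14 = 52.746 mm

52.7 mm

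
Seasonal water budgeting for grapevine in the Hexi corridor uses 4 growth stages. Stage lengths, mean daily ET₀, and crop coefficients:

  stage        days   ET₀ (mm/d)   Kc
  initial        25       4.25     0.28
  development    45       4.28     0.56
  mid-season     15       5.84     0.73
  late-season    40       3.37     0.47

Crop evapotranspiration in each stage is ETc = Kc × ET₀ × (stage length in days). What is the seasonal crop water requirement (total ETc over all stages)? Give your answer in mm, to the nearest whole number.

265 mm

initial: 0.28 × 4.25 × 25 = 29.75 mm
development: 0.56 × 4.28 × 45 = 107.86 mm
mid-season: 0.73 × 5.84 × 15 = 63.95 mm
late-season: 0.47 × 3.37 × 40 = 63.36 mm
Seasonal total = 264.92 mm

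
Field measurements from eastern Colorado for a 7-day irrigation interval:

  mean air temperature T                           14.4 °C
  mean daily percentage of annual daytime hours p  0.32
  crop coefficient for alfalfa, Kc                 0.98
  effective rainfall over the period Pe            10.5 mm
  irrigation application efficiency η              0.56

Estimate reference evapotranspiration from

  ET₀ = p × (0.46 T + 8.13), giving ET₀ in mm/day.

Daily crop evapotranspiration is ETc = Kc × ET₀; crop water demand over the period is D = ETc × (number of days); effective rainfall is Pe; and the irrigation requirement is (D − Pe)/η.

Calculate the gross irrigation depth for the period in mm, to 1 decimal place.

ET₀ = 0.32 × (0.46 × 14.4 + 8.13) = 0.32 × 14.754 = 4.7213 mm/d
ETc = Kc × ET₀ = 0.98 × 4.7213 = 4.6269 mm/d
Crop demand D = ETc × 7 d = 4.6269 × 7 = 32.388 mm
D − Pe = 32.388 − 10.5 = 21.888 mm
Gross irrigation = 21.888 / 0.56 = 39.086 mm

39.1 mm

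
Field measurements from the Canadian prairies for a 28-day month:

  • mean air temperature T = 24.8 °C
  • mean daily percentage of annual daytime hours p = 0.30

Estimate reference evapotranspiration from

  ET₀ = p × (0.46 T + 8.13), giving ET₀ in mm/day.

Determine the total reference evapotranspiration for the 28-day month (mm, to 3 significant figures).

ET₀ = 0.30 × (0.46 × 24.8 + 8.13) = 0.30 × 19.538 = 5.8614 mm/d
Monthly total = 5.8614 × 28 = 164.119 mm

164 mm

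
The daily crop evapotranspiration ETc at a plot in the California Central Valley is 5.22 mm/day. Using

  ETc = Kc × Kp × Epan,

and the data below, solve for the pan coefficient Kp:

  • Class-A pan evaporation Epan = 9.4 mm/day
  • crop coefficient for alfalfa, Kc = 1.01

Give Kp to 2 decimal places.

0.55

ETc = Kc × Kp × Epan  ⇒  Kp = ETc / (Kc × Epan)
Kp = 5.22 / (1.01 × 9.4) = 5.22 / 9.494 = 0.5498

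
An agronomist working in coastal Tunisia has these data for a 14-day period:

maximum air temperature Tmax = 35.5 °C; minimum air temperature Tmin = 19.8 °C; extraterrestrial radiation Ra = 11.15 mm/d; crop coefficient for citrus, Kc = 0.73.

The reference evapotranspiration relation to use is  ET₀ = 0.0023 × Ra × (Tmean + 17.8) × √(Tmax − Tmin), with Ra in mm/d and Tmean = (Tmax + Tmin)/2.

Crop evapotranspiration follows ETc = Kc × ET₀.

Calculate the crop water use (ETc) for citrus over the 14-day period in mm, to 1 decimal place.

Tmean = (35.5 + 19.8)/2 = 27.65 °C
ET₀ = 0.0023 × 11.15 × (27.65 + 17.8) × √15.7 = 0.0023 × 11.15 × 45.45 × 3.9623 = 4.6183 mm/d
ETc = Kc × ET₀ = 0.73 × 4.6183 = 3.3714 mm/d
Over 14 days: 3.3714 × 14 = 47.200 mm

47.2 mm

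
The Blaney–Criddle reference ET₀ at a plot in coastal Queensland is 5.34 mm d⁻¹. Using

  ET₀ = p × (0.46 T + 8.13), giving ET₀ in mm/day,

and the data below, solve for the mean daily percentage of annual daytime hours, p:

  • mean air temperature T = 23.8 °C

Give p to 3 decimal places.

p = ET₀ / (0.46 T + 8.13) = 5.34 / (0.46 × 23.8 + 8.13) = 5.34 / 19.078 = 0.2799

0.280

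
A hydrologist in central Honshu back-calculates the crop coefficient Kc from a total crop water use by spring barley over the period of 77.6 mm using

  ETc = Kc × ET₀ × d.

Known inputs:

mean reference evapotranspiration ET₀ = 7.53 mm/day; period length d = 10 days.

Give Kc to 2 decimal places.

ETc = Kc × ET₀ × d  ⇒  Kc = ETc / (ET₀ × d)
Kc = 77.6 / (7.53 × 10) = 77.6 / 75.30 = 1.0305

1.03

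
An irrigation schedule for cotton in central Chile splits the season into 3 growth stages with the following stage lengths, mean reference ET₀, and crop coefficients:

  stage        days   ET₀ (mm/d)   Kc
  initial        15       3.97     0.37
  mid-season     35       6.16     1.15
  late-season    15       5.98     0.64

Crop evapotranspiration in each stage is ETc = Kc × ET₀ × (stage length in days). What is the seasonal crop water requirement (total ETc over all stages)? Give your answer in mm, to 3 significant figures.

327 mm

initial: 0.37 × 3.97 × 15 = 22.03 mm
mid-season: 1.15 × 6.16 × 35 = 247.94 mm
late-season: 0.64 × 5.98 × 15 = 57.41 mm
Seasonal total = 327.38 mm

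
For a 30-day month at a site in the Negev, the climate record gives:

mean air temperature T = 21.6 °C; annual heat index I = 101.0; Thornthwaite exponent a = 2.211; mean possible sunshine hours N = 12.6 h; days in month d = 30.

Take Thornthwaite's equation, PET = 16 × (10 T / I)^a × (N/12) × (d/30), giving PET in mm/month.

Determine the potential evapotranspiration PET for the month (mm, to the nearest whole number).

10T/I = 10 × 21.6 / 101.0 = 2.1386
(10T/I)^a = 2.1386^2.211 = 5.3693
Uncorrected PET = 16 × 5.3693 = 85.909 mm
Correction = (N/12)(d/30) = (12.6/12)(30/30) = 1.0500
PET = 85.909 × 1.0500 = 90.204 mm/month

90 mm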